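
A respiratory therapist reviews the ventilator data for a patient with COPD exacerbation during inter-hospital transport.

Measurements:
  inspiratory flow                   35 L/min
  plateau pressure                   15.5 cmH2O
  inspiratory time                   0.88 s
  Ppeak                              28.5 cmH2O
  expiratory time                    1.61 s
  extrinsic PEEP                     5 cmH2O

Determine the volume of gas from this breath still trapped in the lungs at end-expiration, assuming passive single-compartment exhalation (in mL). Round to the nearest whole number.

Flow: 35 L/min ÷ 60 = 0.5833 L/s.
Vt = flow × Ti = 0.5833 L/s × 0.88 s × 1000 mL/L = 513.3 mL.
R = (PIP − Pplat)/V̇ = (28.5 − 15.5) / 0.5833 = 13.0/0.5833 = 22.287 cmH2O·s/L.
C = Vt/(Pplat − PEEP) = 513.3 / (15.5 − 5) = 513.3/10.5 = 48.886 mL/cmH2O.
τ = R × C = 22.287 × 0.04889 L/cmH2O = 1.09 s.
Fraction remaining = e^(−Te/τ) = e^(−1.61/1.09) = 0.2283.
Trapped volume = 513.3 × 0.2283 = 117.19 mL.

117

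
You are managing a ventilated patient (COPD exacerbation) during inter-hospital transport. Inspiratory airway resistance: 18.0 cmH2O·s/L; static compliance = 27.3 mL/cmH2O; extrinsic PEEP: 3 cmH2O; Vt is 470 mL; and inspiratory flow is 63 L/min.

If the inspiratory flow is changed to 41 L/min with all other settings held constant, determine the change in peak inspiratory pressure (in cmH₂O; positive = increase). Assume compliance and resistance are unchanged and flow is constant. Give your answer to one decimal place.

-6.6

Flow: 63 L/min ÷ 60 = 1.05 L/s.
New flow: 41 L/min ÷ 60 = 0.6833 L/s.
PIP = Vt/C + R·V̇ + PEEP (constant-flow equation of motion).
Only the resistive term changes: ΔPIP = R × ΔV̇ = 18.0 × (0.6833 − 1.05) = 18.0 × -0.3667 = -6.601 cmH2O.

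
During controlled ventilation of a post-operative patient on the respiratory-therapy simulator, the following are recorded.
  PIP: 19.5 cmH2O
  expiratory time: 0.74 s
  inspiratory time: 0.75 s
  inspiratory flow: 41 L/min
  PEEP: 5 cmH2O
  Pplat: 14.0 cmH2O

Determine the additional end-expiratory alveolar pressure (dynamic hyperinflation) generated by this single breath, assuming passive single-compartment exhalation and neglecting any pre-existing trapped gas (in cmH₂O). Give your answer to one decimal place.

Flow: 41 L/min ÷ 60 = 0.6833 L/s.
Vt = flow × Ti = 0.6833 L/s × 0.75 s × 1000 mL/L = 512.48 mL.
R = (PIP − Pplat)/V̇ = (19.5 − 14.0) / 0.6833 = 5.5/0.6833 = 8.049 cmH2O·s/L.
C = Vt/(Pplat − PEEP) = 512.48 / (14.0 − 5) = 512.48/9.0 = 56.942 mL/cmH2O.
τ = R × C = 8.049 × 0.05694 L/cmH2O = 0.4583 s.
Fraction remaining = e^(−Te/τ) = e^(−0.74/0.4583) = 0.199; trapped volume = 512.48 × 0.199 = 101.98 mL.
Additional alveolar pressure from trapping ≈ V_trapped / C = 101.98 / 56.942 = 1.791 cmH2O.

1.8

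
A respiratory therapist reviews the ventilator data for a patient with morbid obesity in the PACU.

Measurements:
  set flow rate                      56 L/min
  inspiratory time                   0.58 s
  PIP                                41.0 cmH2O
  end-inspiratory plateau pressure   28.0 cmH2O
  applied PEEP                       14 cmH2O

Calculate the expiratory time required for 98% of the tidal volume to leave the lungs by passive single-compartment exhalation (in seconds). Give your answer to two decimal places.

2.11

Flow: 56 L/min ÷ 60 = 0.9333 L/s.
Vt = flow × Ti = 0.9333 L/s × 0.58 s × 1000 mL/L = 541.31 mL.
R = (PIP − Pplat)/V̇ = (41.0 − 28.0) / 0.9333 = 13.0/0.9333 = 13.929 cmH2O·s/L.
C = Vt/(Pplat − PEEP) = 541.31 / (28.0 − 14) = 541.31/14.0 = 38.665 mL/cmH2O.
τ = R × C = 13.929 × 0.03867 L/cmH2O = 0.5386 s.
t = −τ·ln(1 − 0.98) = −0.5386·ln(0.02) = 2.107 s.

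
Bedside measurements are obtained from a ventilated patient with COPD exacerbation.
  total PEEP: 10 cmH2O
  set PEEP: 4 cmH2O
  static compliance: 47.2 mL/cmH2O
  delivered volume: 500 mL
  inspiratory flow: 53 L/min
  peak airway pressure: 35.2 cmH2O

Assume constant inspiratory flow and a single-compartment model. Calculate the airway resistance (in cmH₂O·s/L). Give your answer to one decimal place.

Flow: 53 L/min ÷ 60 = 0.8833 L/s.
Total PEEP = 10 cmH2O (set 4 + intrinsic 6); this is the baseline alveolar pressure.
Equation of motion (constant flow): PIP = Vt/C + R·V̇ + PEEP.
R·V̇ = PIP − Vt/C − PEEP = 35.2 − 500/47.2 − 10 = 35.2 − 10.593 − 10 = 14.607 cmH2O.
R = 14.607 / 0.8833 = 16.537 cmH2O·s/L.

16.5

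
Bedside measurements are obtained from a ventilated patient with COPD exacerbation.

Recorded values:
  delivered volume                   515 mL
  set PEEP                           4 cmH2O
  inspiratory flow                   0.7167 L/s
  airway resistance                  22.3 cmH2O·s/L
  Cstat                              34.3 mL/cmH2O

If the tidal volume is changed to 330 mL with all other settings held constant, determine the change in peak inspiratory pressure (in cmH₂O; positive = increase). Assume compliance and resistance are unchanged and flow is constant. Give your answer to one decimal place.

-5.4

PIP = Vt/C + R·V̇ + PEEP (constant-flow equation of motion).
Only the elastic term changes: ΔPIP = ΔVt / C = (330 − 515) / 34.3 = -5.394 cmH2O.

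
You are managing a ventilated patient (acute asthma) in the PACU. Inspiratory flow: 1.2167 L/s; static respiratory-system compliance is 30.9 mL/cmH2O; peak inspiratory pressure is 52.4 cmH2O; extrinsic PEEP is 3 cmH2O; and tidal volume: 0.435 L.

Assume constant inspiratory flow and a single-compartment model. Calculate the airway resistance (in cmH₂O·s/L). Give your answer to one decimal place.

29.0

Equation of motion (constant flow): PIP = Vt/C + R·V̇ + PEEP.
R·V̇ = PIP − Vt/C − PEEP = 52.4 − 435/30.9 − 3 = 52.4 − 14.078 − 3 = 35.322 cmH2O.
R = 35.322 / 1.2167 = 29.031 cmH2O·s/L.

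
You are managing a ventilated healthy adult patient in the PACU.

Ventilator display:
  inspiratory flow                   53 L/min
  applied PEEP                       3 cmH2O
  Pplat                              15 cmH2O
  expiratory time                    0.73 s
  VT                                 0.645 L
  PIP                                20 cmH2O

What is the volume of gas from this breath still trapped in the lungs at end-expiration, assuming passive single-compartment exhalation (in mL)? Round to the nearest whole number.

59

Flow: 53 L/min ÷ 60 = 0.8833 L/s.
R = (PIP − Pplat)/V̇ = (20 − 15) / 0.8833 = 5.0/0.8833 = 5.661 cmH2O·s/L.
C = Vt/(Pplat − PEEP) = 645.0 / (15 − 3) = 645.0/12.0 = 53.75 mL/cmH2O.
τ = R × C = 5.661 × 0.05375 L/cmH2O = 0.3043 s.
Fraction remaining = e^(−Te/τ) = e^(−0.73/0.3043) = 0.09081.
Trapped volume = 645.0 × 0.09081 = 58.572 mL.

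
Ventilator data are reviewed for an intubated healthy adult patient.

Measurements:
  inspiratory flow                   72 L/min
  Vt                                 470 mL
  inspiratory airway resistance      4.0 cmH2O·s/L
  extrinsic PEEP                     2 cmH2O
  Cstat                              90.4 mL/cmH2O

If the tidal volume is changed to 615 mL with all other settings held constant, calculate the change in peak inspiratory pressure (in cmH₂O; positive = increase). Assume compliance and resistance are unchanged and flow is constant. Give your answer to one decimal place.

PIP = Vt/C + R·V̇ + PEEP (constant-flow equation of motion).
Only the elastic term changes: ΔPIP = ΔVt / C = (615 − 470) / 90.4 = 1.604 cmH2O.

1.6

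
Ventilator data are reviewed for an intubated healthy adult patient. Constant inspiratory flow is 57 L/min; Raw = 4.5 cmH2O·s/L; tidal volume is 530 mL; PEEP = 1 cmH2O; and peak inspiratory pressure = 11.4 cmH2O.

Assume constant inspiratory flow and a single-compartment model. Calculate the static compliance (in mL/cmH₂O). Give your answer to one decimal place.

Flow: 57 L/min ÷ 60 = 0.95 L/s.
Equation of motion (constant flow): PIP = Vt/C + R·V̇ + PEEP.
Vt/C = PIP − R·V̇ − PEEP = 11.4 − 4.5×0.95 − 1 = 11.4 − 4.275 − 1 = 6.125 cmH2O.
C = Vt / 6.125 = 530 / 6.125 = 86.531 mL/cmH2O.

86.5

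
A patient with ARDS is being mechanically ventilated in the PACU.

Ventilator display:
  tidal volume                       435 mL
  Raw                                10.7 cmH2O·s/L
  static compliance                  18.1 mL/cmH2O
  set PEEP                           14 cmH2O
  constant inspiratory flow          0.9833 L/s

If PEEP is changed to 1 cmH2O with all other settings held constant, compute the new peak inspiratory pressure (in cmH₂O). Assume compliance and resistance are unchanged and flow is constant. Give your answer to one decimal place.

35.6

PIP = Vt/C + R·V̇ + PEEP (constant-flow equation of motion).
Only the baseline term changes: ΔPIP = ΔPEEP = 1 − 14 = -13.0 cmH2O.
Original PIP = 435/18.1 + 10.7×0.9833 + 14 = 48.554 cmH2O; new PIP = 48.554 + (-13.0) = 35.554 cmH2O.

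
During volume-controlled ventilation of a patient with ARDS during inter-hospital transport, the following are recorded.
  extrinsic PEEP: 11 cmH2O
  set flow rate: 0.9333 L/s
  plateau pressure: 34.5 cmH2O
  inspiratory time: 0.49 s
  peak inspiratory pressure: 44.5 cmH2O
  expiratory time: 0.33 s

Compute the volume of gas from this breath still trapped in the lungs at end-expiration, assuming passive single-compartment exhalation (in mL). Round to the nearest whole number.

94

Vt = flow × Ti = 0.9333 L/s × 0.49 s × 1000 mL/L = 457.32 mL.
R = (PIP − Pplat)/V̇ = (44.5 − 34.5) / 0.9333 = 10.0/0.9333 = 10.715 cmH2O·s/L.
C = Vt/(Pplat − PEEP) = 457.32 / (34.5 − 11) = 457.32/23.5 = 19.46 mL/cmH2O.
τ = R × C = 10.715 × 0.01946 L/cmH2O = 0.2085 s.
Fraction remaining = e^(−Te/τ) = e^(−0.33/0.2085) = 0.2054.
Trapped volume = 457.32 × 0.2054 = 93.934 mL.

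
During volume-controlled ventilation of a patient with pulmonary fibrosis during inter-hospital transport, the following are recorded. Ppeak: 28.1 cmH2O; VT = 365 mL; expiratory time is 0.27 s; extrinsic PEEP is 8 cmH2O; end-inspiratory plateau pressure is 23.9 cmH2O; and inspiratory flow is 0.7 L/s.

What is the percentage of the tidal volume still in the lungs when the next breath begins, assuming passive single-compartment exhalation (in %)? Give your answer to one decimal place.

14.1

R = (PIP − Pplat)/V̇ = (28.1 − 23.9) / 0.7 = 4.2/0.7 = 6.0 cmH2O·s/L.
C = Vt/(Pplat − PEEP) = 365.0 / (23.9 − 8) = 365.0/15.9 = 22.956 mL/cmH2O.
τ = R × C = 6.0 × 0.02296 L/cmH2O = 0.1378 s.
Fraction remaining at end-expiration = e^(−Te/τ) = e^(−0.27/0.1378) = 0.1409 → 14.09%.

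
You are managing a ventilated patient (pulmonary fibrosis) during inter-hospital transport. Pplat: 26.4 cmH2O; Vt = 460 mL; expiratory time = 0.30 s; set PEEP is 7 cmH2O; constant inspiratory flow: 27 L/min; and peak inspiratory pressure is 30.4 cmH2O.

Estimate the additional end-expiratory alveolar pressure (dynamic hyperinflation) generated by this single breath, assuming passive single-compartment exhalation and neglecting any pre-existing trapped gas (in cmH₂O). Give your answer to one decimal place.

Flow: 27 L/min ÷ 60 = 0.45 L/s.
R = (PIP − Pplat)/V̇ = (30.4 − 26.4) / 0.45 = 4.0/0.45 = 8.889 cmH2O·s/L.
C = Vt/(Pplat − PEEP) = 460.0 / (26.4 − 7) = 460.0/19.4 = 23.711 mL/cmH2O.
τ = R × C = 8.889 × 0.02371 L/cmH2O = 0.2108 s.
Fraction remaining = e^(−Te/τ) = e^(−0.30/0.2108) = 0.241; trapped volume = 460.0 × 0.241 = 110.86 mL.
Additional alveolar pressure from trapping ≈ V_trapped / C = 110.86 / 23.711 = 4.675 cmH2O.

4.7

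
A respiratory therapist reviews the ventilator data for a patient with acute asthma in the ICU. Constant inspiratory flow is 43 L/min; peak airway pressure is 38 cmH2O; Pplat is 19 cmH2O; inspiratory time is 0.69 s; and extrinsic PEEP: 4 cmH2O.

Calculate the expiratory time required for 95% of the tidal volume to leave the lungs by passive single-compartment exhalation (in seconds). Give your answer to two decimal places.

Flow: 43 L/min ÷ 60 = 0.7167 L/s.
Vt = flow × Ti = 0.7167 L/s × 0.69 s × 1000 mL/L = 494.52 mL.
R = (PIP − Pplat)/V̇ = (38 − 19) / 0.7167 = 19.0/0.7167 = 26.51 cmH2O·s/L.
C = Vt/(Pplat − PEEP) = 494.52 / (19 − 4) = 494.52/15.0 = 32.968 mL/cmH2O.
τ = R × C = 26.51 × 0.03297 L/cmH2O = 0.874 s.
t = −τ·ln(1 − 0.95) = −0.874·ln(0.05) = 2.618 s.

2.62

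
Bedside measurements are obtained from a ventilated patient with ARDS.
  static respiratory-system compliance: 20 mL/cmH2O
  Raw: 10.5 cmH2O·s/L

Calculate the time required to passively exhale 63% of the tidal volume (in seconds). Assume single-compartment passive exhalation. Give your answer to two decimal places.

0.21

τ = R × C = 10.5 × 20 mL/cmH2O = 10.5 × 0.020 L/cmH2O = 0.21 s.
Exhaled fraction f = 1 − e^(−t/τ) → t = −τ·ln(1 − f) = −0.21·ln(0.37) = 0.2088 s.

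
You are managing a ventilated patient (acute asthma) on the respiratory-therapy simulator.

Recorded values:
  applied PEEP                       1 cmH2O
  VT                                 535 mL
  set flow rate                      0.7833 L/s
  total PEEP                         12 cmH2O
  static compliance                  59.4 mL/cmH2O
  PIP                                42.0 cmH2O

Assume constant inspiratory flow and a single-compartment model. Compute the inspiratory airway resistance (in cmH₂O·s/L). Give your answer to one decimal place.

26.8

Total PEEP = 12 cmH2O (set 1 + intrinsic 11); this is the baseline alveolar pressure.
Equation of motion (constant flow): PIP = Vt/C + R·V̇ + PEEP.
R·V̇ = PIP − Vt/C − PEEP = 42.0 − 535/59.4 − 12 = 42.0 − 9.007 − 12 = 20.993 cmH2O.
R = 20.993 / 0.7833 = 26.801 cmH2O·s/L.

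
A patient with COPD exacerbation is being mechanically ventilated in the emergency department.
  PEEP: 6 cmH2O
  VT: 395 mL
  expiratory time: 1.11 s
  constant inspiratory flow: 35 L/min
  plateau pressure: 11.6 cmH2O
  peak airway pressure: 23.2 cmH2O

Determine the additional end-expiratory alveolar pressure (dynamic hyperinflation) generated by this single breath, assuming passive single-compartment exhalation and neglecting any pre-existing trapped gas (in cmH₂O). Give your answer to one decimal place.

2.5

Flow: 35 L/min ÷ 60 = 0.5833 L/s.
R = (PIP − Pplat)/V̇ = (23.2 − 11.6) / 0.5833 = 11.6/0.5833 = 19.887 cmH2O·s/L.
C = Vt/(Pplat − PEEP) = 395.0 / (11.6 − 6) = 395.0/5.6 = 70.536 mL/cmH2O.
τ = R × C = 19.887 × 0.07054 L/cmH2O = 1.403 s.
Fraction remaining = e^(−Te/τ) = e^(−1.11/1.403) = 0.4533; trapped volume = 395.0 × 0.4533 = 179.05 mL.
Additional alveolar pressure from trapping ≈ V_trapped / C = 179.05 / 70.536 = 2.538 cmH2O.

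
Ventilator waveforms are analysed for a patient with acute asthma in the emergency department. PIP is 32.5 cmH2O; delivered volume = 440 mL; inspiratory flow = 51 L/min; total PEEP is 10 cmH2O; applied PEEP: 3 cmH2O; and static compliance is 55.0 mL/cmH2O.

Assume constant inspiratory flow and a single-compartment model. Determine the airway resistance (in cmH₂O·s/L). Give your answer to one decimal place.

Flow: 51 L/min ÷ 60 = 0.85 L/s.
Total PEEP = 10 cmH2O (set 3 + intrinsic 7); this is the baseline alveolar pressure.
Equation of motion (constant flow): PIP = Vt/C + R·V̇ + PEEP.
R·V̇ = PIP − Vt/C − PEEP = 32.5 − 440/55.0 − 10 = 32.5 − 8.0 − 10 = 14.5 cmH2O.
R = 14.5 / 0.85 = 17.059 cmH2O·s/L.

17.1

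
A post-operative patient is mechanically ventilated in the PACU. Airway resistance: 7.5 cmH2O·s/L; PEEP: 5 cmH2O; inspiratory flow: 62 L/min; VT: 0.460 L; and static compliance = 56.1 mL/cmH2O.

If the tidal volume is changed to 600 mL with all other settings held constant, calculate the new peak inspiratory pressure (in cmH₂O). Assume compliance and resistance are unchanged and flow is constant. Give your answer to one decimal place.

Flow: 62 L/min ÷ 60 = 1.0333 L/s.
PIP = Vt/C + R·V̇ + PEEP (constant-flow equation of motion).
Only the elastic term changes: ΔPIP = ΔVt / C = (600 − 460) / 56.1 = 2.496 cmH2O.
Original PIP = 460/56.1 + 7.5×1.0333 + 5 = 20.949 cmH2O; new PIP = 20.949 + (2.496) = 23.445 cmH2O.

23.4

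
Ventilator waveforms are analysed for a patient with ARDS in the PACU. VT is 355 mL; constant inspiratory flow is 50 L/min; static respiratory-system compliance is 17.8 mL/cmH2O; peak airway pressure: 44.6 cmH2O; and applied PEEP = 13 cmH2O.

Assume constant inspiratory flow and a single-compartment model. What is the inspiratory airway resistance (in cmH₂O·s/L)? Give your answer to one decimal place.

14.0

Flow: 50 L/min ÷ 60 = 0.8333 L/s.
Equation of motion (constant flow): PIP = Vt/C + R·V̇ + PEEP.
R·V̇ = PIP − Vt/C − PEEP = 44.6 − 355/17.8 − 13 = 44.6 − 19.944 − 13 = 11.656 cmH2O.
R = 11.656 / 0.8333 = 13.988 cmH2O·s/L.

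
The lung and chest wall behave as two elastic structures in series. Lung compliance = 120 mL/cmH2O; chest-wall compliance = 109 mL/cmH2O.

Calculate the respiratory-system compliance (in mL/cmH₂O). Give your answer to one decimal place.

57.1

Lung and chest wall are elastances in series: 1/Crs = 1/CL + 1/Ccw.
1/Crs = 1/120 + 1/109 = 0.01751.
Crs = 57.11 mL/cmH2O.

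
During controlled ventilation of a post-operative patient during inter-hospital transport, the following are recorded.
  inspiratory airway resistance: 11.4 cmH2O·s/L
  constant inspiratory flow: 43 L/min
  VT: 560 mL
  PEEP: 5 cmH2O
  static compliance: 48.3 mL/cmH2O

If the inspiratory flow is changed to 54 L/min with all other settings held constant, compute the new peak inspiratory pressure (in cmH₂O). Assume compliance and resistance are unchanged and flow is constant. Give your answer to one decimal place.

Flow: 43 L/min ÷ 60 = 0.7167 L/s.
New flow: 54 L/min ÷ 60 = 0.9 L/s.
PIP = Vt/C + R·V̇ + PEEP (constant-flow equation of motion).
Only the resistive term changes: ΔPIP = R × ΔV̇ = 11.4 × (0.9 − 0.7167) = 11.4 × 0.1833 = 2.09 cmH2O.
Original PIP = 560/48.3 + 11.4×0.7167 + 5 = 24.765 cmH2O; new PIP = 24.765 + (2.09) = 26.855 cmH2O.

26.9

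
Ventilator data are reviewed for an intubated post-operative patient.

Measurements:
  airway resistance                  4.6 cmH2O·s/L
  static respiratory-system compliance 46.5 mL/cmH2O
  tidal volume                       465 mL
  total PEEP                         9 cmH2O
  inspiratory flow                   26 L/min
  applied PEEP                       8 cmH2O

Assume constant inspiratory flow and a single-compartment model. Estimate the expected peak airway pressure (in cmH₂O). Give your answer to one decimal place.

21.0

Flow: 26 L/min ÷ 60 = 0.4333 L/s.
Total PEEP = 9 cmH2O (set 8 + intrinsic 1); this is the baseline alveolar pressure.
Equation of motion (constant flow): PIP = Vt/C + R·V̇ + PEEP.
PIP = 465/46.5 + 4.6×0.4333 + 9 = 10.0 + 1.993 + 9 = 20.993 cmH2O.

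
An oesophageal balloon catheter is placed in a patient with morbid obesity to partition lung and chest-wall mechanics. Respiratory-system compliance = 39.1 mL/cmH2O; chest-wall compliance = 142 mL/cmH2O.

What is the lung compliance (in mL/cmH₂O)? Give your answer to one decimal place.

54.0

1/CL = 1/Crs − 1/Ccw.
1/CL = 1/39.1 − 1/142 = 0.01853.
CL = 53.967 mL/cmH2O.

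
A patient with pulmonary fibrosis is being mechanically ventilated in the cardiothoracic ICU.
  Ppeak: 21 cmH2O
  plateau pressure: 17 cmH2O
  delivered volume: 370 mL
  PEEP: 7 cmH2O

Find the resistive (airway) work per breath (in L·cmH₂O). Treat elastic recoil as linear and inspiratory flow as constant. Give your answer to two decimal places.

With constant inspiratory flow the resistive pressure is constant at PIP − Pplat = 21 − 17 = 4.0 cmH2O, so resistive work = 4.0 × 0.370 = 1.48 L·cmH2O.

1.48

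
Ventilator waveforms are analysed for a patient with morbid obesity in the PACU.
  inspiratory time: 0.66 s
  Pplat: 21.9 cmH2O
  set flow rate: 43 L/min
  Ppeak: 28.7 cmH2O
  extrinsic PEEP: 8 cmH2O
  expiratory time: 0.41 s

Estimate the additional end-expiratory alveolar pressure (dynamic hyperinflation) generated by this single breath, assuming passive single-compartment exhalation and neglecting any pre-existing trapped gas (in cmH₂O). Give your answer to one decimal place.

3.9

Flow: 43 L/min ÷ 60 = 0.7167 L/s.
Vt = flow × Ti = 0.7167 L/s × 0.66 s × 1000 mL/L = 473.02 mL.
R = (PIP − Pplat)/V̇ = (28.7 − 21.9) / 0.7167 = 6.8/0.7167 = 9.488 cmH2O·s/L.
C = Vt/(Pplat − PEEP) = 473.02 / (21.9 − 8) = 473.02/13.9 = 34.03 mL/cmH2O.
τ = R × C = 9.488 × 0.03403 L/cmH2O = 0.3229 s.
Fraction remaining = e^(−Te/τ) = e^(−0.41/0.3229) = 0.2809; trapped volume = 473.02 × 0.2809 = 132.87 mL.
Additional alveolar pressure from trapping ≈ V_trapped / C = 132.87 / 34.03 = 3.904 cmH2O.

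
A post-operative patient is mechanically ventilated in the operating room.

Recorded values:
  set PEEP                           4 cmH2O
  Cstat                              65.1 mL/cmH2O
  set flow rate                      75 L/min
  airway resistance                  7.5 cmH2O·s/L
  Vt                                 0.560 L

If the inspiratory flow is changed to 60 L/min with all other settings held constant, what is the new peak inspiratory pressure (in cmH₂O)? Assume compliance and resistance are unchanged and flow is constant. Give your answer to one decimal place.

Flow: 75 L/min ÷ 60 = 1.25 L/s.
New flow: 60 L/min ÷ 60 = 1 L/s.
PIP = Vt/C + R·V̇ + PEEP (constant-flow equation of motion).
Only the resistive term changes: ΔPIP = R × ΔV̇ = 7.5 × (1 − 1.25) = 7.5 × -0.25 = -1.875 cmH2O.
Original PIP = 560/65.1 + 7.5×1.25 + 4 = 21.977 cmH2O; new PIP = 21.977 + (-1.875) = 20.102 cmH2O.

20.1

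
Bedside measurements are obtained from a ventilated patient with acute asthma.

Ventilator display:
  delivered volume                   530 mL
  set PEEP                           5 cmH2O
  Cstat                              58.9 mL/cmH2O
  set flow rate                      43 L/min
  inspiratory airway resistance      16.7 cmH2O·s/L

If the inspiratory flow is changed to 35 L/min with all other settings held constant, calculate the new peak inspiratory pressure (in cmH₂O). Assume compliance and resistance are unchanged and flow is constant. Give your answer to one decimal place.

Flow: 43 L/min ÷ 60 = 0.7167 L/s.
New flow: 35 L/min ÷ 60 = 0.5833 L/s.
PIP = Vt/C + R·V̇ + PEEP (constant-flow equation of motion).
Only the resistive term changes: ΔPIP = R × ΔV̇ = 16.7 × (0.5833 − 0.7167) = 16.7 × -0.1334 = -2.228 cmH2O.
Original PIP = 530/58.9 + 16.7×0.7167 + 5 = 25.967 cmH2O; new PIP = 25.967 + (-2.228) = 23.739 cmH2O.

23.7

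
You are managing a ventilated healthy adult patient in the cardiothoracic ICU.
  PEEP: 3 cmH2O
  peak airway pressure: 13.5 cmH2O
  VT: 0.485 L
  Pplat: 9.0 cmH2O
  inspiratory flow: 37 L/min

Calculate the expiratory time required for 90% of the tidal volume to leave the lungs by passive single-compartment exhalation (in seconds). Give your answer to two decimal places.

Flow: 37 L/min ÷ 60 = 0.6167 L/s.
R = (PIP − Pplat)/V̇ = (13.5 − 9.0) / 0.6167 = 4.5/0.6167 = 7.297 cmH2O·s/L.
C = Vt/(Pplat − PEEP) = 485.0 / (9.0 − 3) = 485.0/6.0 = 80.833 mL/cmH2O.
τ = R × C = 7.297 × 0.08083 L/cmH2O = 0.5898 s.
t = −τ·ln(1 − 0.90) = −0.5898·ln(0.1) = 1.358 s.

1.36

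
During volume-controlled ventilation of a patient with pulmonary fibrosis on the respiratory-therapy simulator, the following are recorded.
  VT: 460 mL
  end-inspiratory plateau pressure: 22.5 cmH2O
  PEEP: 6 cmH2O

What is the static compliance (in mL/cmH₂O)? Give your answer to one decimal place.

27.9

Cstat = Vt / (Pplat − PEEP) = 460 / (22.5 − 6) = 460 / 16.5 = 27.879 mL/cmH2O.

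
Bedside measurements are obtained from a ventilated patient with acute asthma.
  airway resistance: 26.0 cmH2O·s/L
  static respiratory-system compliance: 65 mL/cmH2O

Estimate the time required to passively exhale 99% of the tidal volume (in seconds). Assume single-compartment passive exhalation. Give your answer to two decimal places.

7.78

τ = R × C = 26.0 × 65 mL/cmH2O = 26.0 × 0.065 L/cmH2O = 1.69 s.
Exhaled fraction f = 1 − e^(−t/τ) → t = −τ·ln(1 − f) = −1.69·ln(0.01) = 7.783 s.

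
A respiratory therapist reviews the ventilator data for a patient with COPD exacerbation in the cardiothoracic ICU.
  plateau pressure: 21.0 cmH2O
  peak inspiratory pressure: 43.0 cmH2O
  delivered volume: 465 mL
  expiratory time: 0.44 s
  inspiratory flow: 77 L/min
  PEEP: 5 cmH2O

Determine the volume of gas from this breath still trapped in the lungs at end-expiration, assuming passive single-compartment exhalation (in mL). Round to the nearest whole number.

192

Flow: 77 L/min ÷ 60 = 1.2833 L/s.
R = (PIP − Pplat)/V̇ = (43.0 − 21.0) / 1.2833 = 22.0/1.2833 = 17.143 cmH2O·s/L.
C = Vt/(Pplat − PEEP) = 465.0 / (21.0 − 5) = 465.0/16.0 = 29.063 mL/cmH2O.
τ = R × C = 17.143 × 0.02906 L/cmH2O = 0.4982 s.
Fraction remaining = e^(−Te/τ) = e^(−0.44/0.4982) = 0.4135.
Trapped volume = 465.0 × 0.4135 = 192.28 mL.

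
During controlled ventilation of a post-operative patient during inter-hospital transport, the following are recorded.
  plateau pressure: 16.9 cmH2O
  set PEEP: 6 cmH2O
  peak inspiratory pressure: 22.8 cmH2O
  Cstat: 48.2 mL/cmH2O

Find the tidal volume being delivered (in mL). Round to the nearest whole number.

525

Vt = Cstat × (Pplat − PEEP) = 48.2 × (16.9 − 6) = 48.2 × 10.9 = 525.38 mL.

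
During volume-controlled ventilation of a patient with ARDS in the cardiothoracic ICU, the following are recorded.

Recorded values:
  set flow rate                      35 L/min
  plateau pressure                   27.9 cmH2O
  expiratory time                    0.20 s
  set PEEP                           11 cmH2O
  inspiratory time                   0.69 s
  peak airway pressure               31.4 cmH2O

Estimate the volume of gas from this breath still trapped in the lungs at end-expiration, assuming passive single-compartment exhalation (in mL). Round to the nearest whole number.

Flow: 35 L/min ÷ 60 = 0.5833 L/s.
Vt = flow × Ti = 0.5833 L/s × 0.69 s × 1000 mL/L = 402.48 mL.
R = (PIP − Pplat)/V̇ = (31.4 − 27.9) / 0.5833 = 3.5/0.5833 = 6.0 cmH2O·s/L.
C = Vt/(Pplat − PEEP) = 402.48 / (27.9 − 11) = 402.48/16.9 = 23.815 mL/cmH2O.
τ = R × C = 6.0 × 0.02382 L/cmH2O = 0.1429 s.
Fraction remaining = e^(−Te/τ) = e^(−0.20/0.1429) = 0.2467.
Trapped volume = 402.48 × 0.2467 = 99.292 mL.

99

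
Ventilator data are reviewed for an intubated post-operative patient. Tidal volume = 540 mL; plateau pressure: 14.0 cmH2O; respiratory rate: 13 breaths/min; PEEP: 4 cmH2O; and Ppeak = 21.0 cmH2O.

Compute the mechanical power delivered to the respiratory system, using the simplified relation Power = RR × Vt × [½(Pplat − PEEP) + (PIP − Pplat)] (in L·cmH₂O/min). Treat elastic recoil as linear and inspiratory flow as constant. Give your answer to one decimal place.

Per-breath work = Vt × [½(Pplat−PEEP) + (PIP−Pplat)] = 0.540 × [0.5×10.0 + 7.0] = 0.540 × 12.0 = 6.48 L·cmH2O.
Power = 13 × 6.48 = 84.24 L·cmH2O/min.

84.2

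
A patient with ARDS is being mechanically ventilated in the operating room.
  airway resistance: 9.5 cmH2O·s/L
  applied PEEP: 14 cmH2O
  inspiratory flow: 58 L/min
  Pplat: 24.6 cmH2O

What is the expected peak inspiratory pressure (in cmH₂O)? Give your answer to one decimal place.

33.8

Flow: 58 L/min ÷ 60 = 0.9667 L/s.
PIP = Pplat + Raw × flow = 24.6 + 9.5 × 0.9667 = 24.6 + 9.184 = 33.784 cmH2O.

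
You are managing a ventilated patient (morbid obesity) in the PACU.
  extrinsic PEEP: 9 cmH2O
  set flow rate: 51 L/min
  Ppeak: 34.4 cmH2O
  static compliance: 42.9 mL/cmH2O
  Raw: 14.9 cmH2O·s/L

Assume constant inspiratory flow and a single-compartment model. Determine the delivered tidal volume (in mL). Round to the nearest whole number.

Flow: 51 L/min ÷ 60 = 0.85 L/s.
Equation of motion (constant flow): PIP = Vt/C + R·V̇ + PEEP.
Vt/C = PIP − R·V̇ − PEEP = 34.4 − 12.665 − 9 = 12.735 cmH2O.
Vt = C × 12.735 = 42.9 × 12.735 = 546.33 mL.

546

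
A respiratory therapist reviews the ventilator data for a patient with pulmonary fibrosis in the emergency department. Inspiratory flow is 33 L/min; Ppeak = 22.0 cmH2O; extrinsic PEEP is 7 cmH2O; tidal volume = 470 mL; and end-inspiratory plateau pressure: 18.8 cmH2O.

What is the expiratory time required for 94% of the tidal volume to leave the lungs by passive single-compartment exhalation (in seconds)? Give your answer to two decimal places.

0.65

Flow: 33 L/min ÷ 60 = 0.55 L/s.
R = (PIP − Pplat)/V̇ = (22.0 − 18.8) / 0.55 = 3.2/0.55 = 5.818 cmH2O·s/L.
C = Vt/(Pplat − PEEP) = 470.0 / (18.8 − 7) = 470.0/11.8 = 39.831 mL/cmH2O.
τ = R × C = 5.818 × 0.03983 L/cmH2O = 0.2317 s.
t = −τ·ln(1 − 0.94) = −0.2317·ln(0.06) = 0.6519 s.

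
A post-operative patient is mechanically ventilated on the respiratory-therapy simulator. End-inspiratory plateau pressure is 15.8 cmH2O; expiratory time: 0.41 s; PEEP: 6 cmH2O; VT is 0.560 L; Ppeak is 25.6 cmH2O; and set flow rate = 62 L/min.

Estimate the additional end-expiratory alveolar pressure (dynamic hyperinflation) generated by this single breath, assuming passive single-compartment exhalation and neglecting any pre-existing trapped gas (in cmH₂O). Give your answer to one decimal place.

4.6

Flow: 62 L/min ÷ 60 = 1.0333 L/s.
R = (PIP − Pplat)/V̇ = (25.6 − 15.8) / 1.0333 = 9.8/1.0333 = 9.484 cmH2O·s/L.
C = Vt/(Pplat − PEEP) = 560.0 / (15.8 − 6) = 560.0/9.8 = 57.143 mL/cmH2O.
τ = R × C = 9.484 × 0.05714 L/cmH2O = 0.5419 s.
Fraction remaining = e^(−Te/τ) = e^(−0.41/0.5419) = 0.4693; trapped volume = 560.0 × 0.4693 = 262.81 mL.
Additional alveolar pressure from trapping ≈ V_trapped / C = 262.81 / 57.143 = 4.599 cmH2O.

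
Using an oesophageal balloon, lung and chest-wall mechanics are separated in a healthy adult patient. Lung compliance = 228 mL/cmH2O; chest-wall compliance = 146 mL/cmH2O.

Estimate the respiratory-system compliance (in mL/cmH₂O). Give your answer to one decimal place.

89.0

Lung and chest wall are elastances in series: 1/Crs = 1/CL + 1/Ccw.
1/Crs = 1/228 + 1/146 = 0.01124.
Crs = 88.968 mL/cmH2O.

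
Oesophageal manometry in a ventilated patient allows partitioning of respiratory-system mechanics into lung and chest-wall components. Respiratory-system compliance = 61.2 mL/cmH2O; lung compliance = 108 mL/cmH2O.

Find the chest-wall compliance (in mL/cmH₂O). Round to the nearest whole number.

141

1/Ccw = 1/Crs − 1/CL.
1/Ccw = 1/61.2 − 1/108 = 0.007081.
Ccw = 141.22 mL/cmH2O.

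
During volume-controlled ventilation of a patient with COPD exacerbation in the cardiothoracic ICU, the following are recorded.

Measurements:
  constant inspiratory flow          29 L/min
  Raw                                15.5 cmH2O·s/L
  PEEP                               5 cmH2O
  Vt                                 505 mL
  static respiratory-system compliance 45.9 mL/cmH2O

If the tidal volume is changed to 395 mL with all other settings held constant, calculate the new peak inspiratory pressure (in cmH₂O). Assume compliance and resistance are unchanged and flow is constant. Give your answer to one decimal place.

21.1

Flow: 29 L/min ÷ 60 = 0.4833 L/s.
PIP = Vt/C + R·V̇ + PEEP (constant-flow equation of motion).
Only the elastic term changes: ΔPIP = ΔVt / C = (395 − 505) / 45.9 = -2.397 cmH2O.
Original PIP = 505/45.9 + 15.5×0.4833 + 5 = 23.493 cmH2O; new PIP = 23.493 + (-2.397) = 21.096 cmH2O.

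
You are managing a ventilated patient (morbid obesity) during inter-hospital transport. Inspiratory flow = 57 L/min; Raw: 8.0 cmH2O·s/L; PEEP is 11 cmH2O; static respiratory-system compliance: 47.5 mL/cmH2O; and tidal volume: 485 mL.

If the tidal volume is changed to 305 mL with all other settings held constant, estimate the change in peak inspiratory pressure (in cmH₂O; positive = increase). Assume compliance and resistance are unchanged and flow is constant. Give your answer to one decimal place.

-3.8

PIP = Vt/C + R·V̇ + PEEP (constant-flow equation of motion).
Only the elastic term changes: ΔPIP = ΔVt / C = (305 − 485) / 47.5 = -3.789 cmH2O.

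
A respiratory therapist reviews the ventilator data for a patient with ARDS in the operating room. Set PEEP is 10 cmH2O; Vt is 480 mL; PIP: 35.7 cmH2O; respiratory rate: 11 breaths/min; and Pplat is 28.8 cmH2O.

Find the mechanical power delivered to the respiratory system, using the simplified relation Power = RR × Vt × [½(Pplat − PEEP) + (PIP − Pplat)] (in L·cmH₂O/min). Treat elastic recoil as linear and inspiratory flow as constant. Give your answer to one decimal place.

86.1

Per-breath work = Vt × [½(Pplat−PEEP) + (PIP−Pplat)] = 0.480 × [0.5×18.8 + 6.9] = 0.480 × 16.3 = 7.824 L·cmH2O.
Power = 11 × 7.824 = 86.064 L·cmH2O/min.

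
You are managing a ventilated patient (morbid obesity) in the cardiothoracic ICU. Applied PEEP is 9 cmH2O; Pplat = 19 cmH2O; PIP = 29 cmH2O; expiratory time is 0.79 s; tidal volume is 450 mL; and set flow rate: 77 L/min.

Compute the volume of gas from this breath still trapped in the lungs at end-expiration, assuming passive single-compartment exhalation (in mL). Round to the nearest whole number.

Flow: 77 L/min ÷ 60 = 1.2833 L/s.
R = (PIP − Pplat)/V̇ = (29 − 19) / 1.2833 = 10.0/1.2833 = 7.792 cmH2O·s/L.
C = Vt/(Pplat − PEEP) = 450.0 / (19 − 9) = 450.0/10.0 = 45.0 mL/cmH2O.
τ = R × C = 7.792 × 0.045 L/cmH2O = 0.3506 s.
Fraction remaining = e^(−Te/τ) = e^(−0.79/0.3506) = 0.1051.
Trapped volume = 450.0 × 0.1051 = 47.295 mL.

47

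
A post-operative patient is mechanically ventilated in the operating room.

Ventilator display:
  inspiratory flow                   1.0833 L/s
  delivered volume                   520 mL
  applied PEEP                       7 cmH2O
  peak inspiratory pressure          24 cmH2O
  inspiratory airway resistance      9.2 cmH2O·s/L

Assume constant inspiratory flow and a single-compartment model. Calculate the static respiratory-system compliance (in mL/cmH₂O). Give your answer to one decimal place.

Equation of motion (constant flow): PIP = Vt/C + R·V̇ + PEEP.
Vt/C = PIP − R·V̇ − PEEP = 24 − 9.2×1.0833 − 7 = 24 − 9.966 − 7 = 7.034 cmH2O.
C = Vt / 7.034 = 520 / 7.034 = 73.927 mL/cmH2O.

73.9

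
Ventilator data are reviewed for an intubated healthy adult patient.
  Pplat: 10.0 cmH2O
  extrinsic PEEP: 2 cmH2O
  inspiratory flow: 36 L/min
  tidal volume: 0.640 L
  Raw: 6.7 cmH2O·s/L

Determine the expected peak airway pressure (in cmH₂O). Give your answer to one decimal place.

Flow: 36 L/min ÷ 60 = 0.6 L/s.
PIP = Pplat + Raw × flow = 10.0 + 6.7 × 0.6 = 10.0 + 4.02 = 14.02 cmH2O.

14.0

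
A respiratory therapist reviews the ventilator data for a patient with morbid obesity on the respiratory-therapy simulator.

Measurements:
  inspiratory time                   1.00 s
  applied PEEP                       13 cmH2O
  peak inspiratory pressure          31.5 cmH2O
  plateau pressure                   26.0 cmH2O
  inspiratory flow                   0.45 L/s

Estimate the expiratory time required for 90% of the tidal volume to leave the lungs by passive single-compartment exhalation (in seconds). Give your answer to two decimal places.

0.97

Vt = flow × Ti = 0.45 L/s × 1.00 s × 1000 mL/L = 450.0 mL.
R = (PIP − Pplat)/V̇ = (31.5 − 26.0) / 0.45 = 5.5/0.45 = 12.222 cmH2O·s/L.
C = Vt/(Pplat − PEEP) = 450.0 / (26.0 − 13) = 450.0/13.0 = 34.615 mL/cmH2O.
τ = R × C = 12.222 × 0.03462 L/cmH2O = 0.4231 s.
t = −τ·ln(1 − 0.90) = −0.4231·ln(0.1) = 0.9742 s.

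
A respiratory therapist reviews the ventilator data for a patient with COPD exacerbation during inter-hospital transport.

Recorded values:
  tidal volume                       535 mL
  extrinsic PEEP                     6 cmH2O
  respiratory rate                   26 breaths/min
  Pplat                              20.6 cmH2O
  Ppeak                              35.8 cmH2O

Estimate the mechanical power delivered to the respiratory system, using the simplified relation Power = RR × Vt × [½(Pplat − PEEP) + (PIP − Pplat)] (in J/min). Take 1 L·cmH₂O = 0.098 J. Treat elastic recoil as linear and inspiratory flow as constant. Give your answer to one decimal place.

30.7

Per-breath work = Vt × [½(Pplat−PEEP) + (PIP−Pplat)] = 0.535 × [0.5×14.6 + 15.2] = 0.535 × 22.5 = 12.038 L·cmH2O.
Power = 26 × 12.038 = 312.99 L·cmH2O/min.
× 0.098 J/(L·cmH2O) → 30.673 J/min.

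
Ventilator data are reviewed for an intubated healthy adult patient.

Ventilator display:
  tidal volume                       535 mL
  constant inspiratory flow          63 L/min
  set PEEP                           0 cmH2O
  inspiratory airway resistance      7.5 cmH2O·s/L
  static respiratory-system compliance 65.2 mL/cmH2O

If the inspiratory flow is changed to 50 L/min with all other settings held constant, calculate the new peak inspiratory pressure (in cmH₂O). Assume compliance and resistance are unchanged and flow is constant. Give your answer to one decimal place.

Flow: 63 L/min ÷ 60 = 1.05 L/s.
New flow: 50 L/min ÷ 60 = 0.8333 L/s.
PIP = Vt/C + R·V̇ + PEEP (constant-flow equation of motion).
Only the resistive term changes: ΔPIP = R × ΔV̇ = 7.5 × (0.8333 − 1.05) = 7.5 × -0.2167 = -1.625 cmH2O.
Original PIP = 535/65.2 + 7.5×1.05 + 0 = 16.081 cmH2O; new PIP = 16.081 + (-1.625) = 14.456 cmH2O.

14.5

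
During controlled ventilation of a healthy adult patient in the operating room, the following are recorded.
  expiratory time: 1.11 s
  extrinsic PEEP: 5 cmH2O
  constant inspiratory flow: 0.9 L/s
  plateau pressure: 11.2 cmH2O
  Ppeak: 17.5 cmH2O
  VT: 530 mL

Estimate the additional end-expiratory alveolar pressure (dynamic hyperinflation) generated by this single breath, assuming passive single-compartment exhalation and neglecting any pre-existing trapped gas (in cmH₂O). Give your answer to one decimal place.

R = (PIP − Pplat)/V̇ = (17.5 − 11.2) / 0.9 = 6.3/0.9 = 7.0 cmH2O·s/L.
C = Vt/(Pplat − PEEP) = 530.0 / (11.2 − 5) = 530.0/6.2 = 85.484 mL/cmH2O.
τ = R × C = 7.0 × 0.08548 L/cmH2O = 0.5984 s.
Fraction remaining = e^(−Te/τ) = e^(−1.11/0.5984) = 0.1565; trapped volume = 530.0 × 0.1565 = 82.945 mL.
Additional alveolar pressure from trapping ≈ V_trapped / C = 82.945 / 85.484 = 0.9703 cmH2O.

1.0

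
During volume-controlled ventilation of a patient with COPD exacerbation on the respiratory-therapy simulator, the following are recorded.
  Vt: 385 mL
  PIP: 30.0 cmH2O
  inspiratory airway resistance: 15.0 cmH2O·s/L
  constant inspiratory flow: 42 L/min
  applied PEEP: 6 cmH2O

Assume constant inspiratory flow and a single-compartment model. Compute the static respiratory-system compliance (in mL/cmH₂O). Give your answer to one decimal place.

Flow: 42 L/min ÷ 60 = 0.7 L/s.
Equation of motion (constant flow): PIP = Vt/C + R·V̇ + PEEP.
Vt/C = PIP − R·V̇ − PEEP = 30.0 − 15.0×0.7 − 6 = 30.0 − 10.5 − 6 = 13.5 cmH2O.
C = Vt / 13.5 = 385 / 13.5 = 28.519 mL/cmH2O.

28.5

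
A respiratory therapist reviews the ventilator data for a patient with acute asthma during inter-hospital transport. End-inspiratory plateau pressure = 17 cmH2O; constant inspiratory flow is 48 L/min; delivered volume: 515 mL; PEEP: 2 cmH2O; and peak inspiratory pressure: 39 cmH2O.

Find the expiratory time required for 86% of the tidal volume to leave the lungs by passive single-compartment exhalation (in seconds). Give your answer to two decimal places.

1.86

Flow: 48 L/min ÷ 60 = 0.8 L/s.
R = (PIP − Pplat)/V̇ = (39 − 17) / 0.8 = 22.0/0.8 = 27.5 cmH2O·s/L.
C = Vt/(Pplat − PEEP) = 515.0 / (17 − 2) = 515.0/15.0 = 34.333 mL/cmH2O.
τ = R × C = 27.5 × 0.03433 L/cmH2O = 0.9441 s.
t = −τ·ln(1 − 0.86) = −0.9441·ln(0.14) = 1.856 s.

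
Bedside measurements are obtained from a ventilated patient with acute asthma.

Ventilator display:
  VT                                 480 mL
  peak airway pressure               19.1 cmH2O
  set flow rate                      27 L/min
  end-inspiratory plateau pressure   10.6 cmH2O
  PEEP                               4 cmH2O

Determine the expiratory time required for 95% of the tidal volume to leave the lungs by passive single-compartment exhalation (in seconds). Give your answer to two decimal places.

4.12

Flow: 27 L/min ÷ 60 = 0.45 L/s.
R = (PIP − Pplat)/V̇ = (19.1 − 10.6) / 0.45 = 8.5/0.45 = 18.889 cmH2O·s/L.
C = Vt/(Pplat − PEEP) = 480.0 / (10.6 − 4) = 480.0/6.6 = 72.727 mL/cmH2O.
τ = R × C = 18.889 × 0.07273 L/cmH2O = 1.374 s.
t = −τ·ln(1 − 0.95) = −1.374·ln(0.05) = 4.116 s.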